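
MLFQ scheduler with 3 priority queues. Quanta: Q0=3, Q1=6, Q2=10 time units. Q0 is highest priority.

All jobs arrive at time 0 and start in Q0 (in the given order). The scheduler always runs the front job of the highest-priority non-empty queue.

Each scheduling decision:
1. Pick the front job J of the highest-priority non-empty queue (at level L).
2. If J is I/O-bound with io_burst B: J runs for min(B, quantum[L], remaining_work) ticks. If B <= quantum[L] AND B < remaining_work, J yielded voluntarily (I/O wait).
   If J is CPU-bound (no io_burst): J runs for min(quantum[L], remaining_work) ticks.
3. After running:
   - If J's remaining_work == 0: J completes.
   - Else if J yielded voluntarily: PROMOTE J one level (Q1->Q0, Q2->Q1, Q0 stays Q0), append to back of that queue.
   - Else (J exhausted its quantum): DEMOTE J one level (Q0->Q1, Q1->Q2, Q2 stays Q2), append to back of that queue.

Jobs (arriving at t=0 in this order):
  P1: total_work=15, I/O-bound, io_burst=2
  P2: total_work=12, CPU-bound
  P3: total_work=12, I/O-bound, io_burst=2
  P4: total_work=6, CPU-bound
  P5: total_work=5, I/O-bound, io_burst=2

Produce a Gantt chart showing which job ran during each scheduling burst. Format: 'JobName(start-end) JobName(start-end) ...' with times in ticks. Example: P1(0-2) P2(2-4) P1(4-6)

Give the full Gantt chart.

t=0-2: P1@Q0 runs 2, rem=13, I/O yield, promote→Q0. Q0=[P2,P3,P4,P5,P1] Q1=[] Q2=[]
t=2-5: P2@Q0 runs 3, rem=9, quantum used, demote→Q1. Q0=[P3,P4,P5,P1] Q1=[P2] Q2=[]
t=5-7: P3@Q0 runs 2, rem=10, I/O yield, promote→Q0. Q0=[P4,P5,P1,P3] Q1=[P2] Q2=[]
t=7-10: P4@Q0 runs 3, rem=3, quantum used, demote→Q1. Q0=[P5,P1,P3] Q1=[P2,P4] Q2=[]
t=10-12: P5@Q0 runs 2, rem=3, I/O yield, promote→Q0. Q0=[P1,P3,P5] Q1=[P2,P4] Q2=[]
t=12-14: P1@Q0 runs 2, rem=11, I/O yield, promote→Q0. Q0=[P3,P5,P1] Q1=[P2,P4] Q2=[]
t=14-16: P3@Q0 runs 2, rem=8, I/O yield, promote→Q0. Q0=[P5,P1,P3] Q1=[P2,P4] Q2=[]
t=16-18: P5@Q0 runs 2, rem=1, I/O yield, promote→Q0. Q0=[P1,P3,P5] Q1=[P2,P4] Q2=[]
t=18-20: P1@Q0 runs 2, rem=9, I/O yield, promote→Q0. Q0=[P3,P5,P1] Q1=[P2,P4] Q2=[]
t=20-22: P3@Q0 runs 2, rem=6, I/O yield, promote→Q0. Q0=[P5,P1,P3] Q1=[P2,P4] Q2=[]
t=22-23: P5@Q0 runs 1, rem=0, completes. Q0=[P1,P3] Q1=[P2,P4] Q2=[]
t=23-25: P1@Q0 runs 2, rem=7, I/O yield, promote→Q0. Q0=[P3,P1] Q1=[P2,P4] Q2=[]
t=25-27: P3@Q0 runs 2, rem=4, I/O yield, promote→Q0. Q0=[P1,P3] Q1=[P2,P4] Q2=[]
t=27-29: P1@Q0 runs 2, rem=5, I/O yield, promote→Q0. Q0=[P3,P1] Q1=[P2,P4] Q2=[]
t=29-31: P3@Q0 runs 2, rem=2, I/O yield, promote→Q0. Q0=[P1,P3] Q1=[P2,P4] Q2=[]
t=31-33: P1@Q0 runs 2, rem=3, I/O yield, promote→Q0. Q0=[P3,P1] Q1=[P2,P4] Q2=[]
t=33-35: P3@Q0 runs 2, rem=0, completes. Q0=[P1] Q1=[P2,P4] Q2=[]
t=35-37: P1@Q0 runs 2, rem=1, I/O yield, promote→Q0. Q0=[P1] Q1=[P2,P4] Q2=[]
t=37-38: P1@Q0 runs 1, rem=0, completes. Q0=[] Q1=[P2,P4] Q2=[]
t=38-44: P2@Q1 runs 6, rem=3, quantum used, demote→Q2. Q0=[] Q1=[P4] Q2=[P2]
t=44-47: P4@Q1 runs 3, rem=0, completes. Q0=[] Q1=[] Q2=[P2]
t=47-50: P2@Q2 runs 3, rem=0, completes. Q0=[] Q1=[] Q2=[]

Answer: P1(0-2) P2(2-5) P3(5-7) P4(7-10) P5(10-12) P1(12-14) P3(14-16) P5(16-18) P1(18-20) P3(20-22) P5(22-23) P1(23-25) P3(25-27) P1(27-29) P3(29-31) P1(31-33) P3(33-35) P1(35-37) P1(37-38) P2(38-44) P4(44-47) P2(47-50)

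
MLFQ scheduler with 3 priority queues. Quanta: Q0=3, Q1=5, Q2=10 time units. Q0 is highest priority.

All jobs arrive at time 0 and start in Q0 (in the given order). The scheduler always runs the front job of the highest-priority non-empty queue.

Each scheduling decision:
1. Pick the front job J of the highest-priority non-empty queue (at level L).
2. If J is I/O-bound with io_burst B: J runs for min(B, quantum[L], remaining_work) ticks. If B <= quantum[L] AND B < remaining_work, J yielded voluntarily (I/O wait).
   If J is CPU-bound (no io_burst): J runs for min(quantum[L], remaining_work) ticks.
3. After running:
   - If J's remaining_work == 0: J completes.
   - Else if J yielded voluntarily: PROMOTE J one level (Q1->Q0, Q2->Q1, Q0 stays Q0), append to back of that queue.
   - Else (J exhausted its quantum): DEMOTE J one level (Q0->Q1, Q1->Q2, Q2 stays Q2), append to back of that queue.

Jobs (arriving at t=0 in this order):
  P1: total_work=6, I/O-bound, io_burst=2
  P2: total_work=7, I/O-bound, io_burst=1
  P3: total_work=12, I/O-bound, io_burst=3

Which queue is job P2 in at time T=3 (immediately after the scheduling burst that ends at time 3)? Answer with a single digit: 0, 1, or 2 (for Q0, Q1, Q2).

t=0-2: P1@Q0 runs 2, rem=4, I/O yield, promote→Q0. Q0=[P2,P3,P1] Q1=[] Q2=[]
t=2-3: P2@Q0 runs 1, rem=6, I/O yield, promote→Q0. Q0=[P3,P1,P2] Q1=[] Q2=[]
t=3-6: P3@Q0 runs 3, rem=9, I/O yield, promote→Q0. Q0=[P1,P2,P3] Q1=[] Q2=[]
t=6-8: P1@Q0 runs 2, rem=2, I/O yield, promote→Q0. Q0=[P2,P3,P1] Q1=[] Q2=[]
t=8-9: P2@Q0 runs 1, rem=5, I/O yield, promote→Q0. Q0=[P3,P1,P2] Q1=[] Q2=[]
t=9-12: P3@Q0 runs 3, rem=6, I/O yield, promote→Q0. Q0=[P1,P2,P3] Q1=[] Q2=[]
t=12-14: P1@Q0 runs 2, rem=0, completes. Q0=[P2,P3] Q1=[] Q2=[]
t=14-15: P2@Q0 runs 1, rem=4, I/O yield, promote→Q0. Q0=[P3,P2] Q1=[] Q2=[]
t=15-18: P3@Q0 runs 3, rem=3, I/O yield, promote→Q0. Q0=[P2,P3] Q1=[] Q2=[]
t=18-19: P2@Q0 runs 1, rem=3, I/O yield, promote→Q0. Q0=[P3,P2] Q1=[] Q2=[]
t=19-22: P3@Q0 runs 3, rem=0, completes. Q0=[P2] Q1=[] Q2=[]
t=22-23: P2@Q0 runs 1, rem=2, I/O yield, promote→Q0. Q0=[P2] Q1=[] Q2=[]
t=23-24: P2@Q0 runs 1, rem=1, I/O yield, promote→Q0. Q0=[P2] Q1=[] Q2=[]
t=24-25: P2@Q0 runs 1, rem=0, completes. Q0=[] Q1=[] Q2=[]

Answer: 0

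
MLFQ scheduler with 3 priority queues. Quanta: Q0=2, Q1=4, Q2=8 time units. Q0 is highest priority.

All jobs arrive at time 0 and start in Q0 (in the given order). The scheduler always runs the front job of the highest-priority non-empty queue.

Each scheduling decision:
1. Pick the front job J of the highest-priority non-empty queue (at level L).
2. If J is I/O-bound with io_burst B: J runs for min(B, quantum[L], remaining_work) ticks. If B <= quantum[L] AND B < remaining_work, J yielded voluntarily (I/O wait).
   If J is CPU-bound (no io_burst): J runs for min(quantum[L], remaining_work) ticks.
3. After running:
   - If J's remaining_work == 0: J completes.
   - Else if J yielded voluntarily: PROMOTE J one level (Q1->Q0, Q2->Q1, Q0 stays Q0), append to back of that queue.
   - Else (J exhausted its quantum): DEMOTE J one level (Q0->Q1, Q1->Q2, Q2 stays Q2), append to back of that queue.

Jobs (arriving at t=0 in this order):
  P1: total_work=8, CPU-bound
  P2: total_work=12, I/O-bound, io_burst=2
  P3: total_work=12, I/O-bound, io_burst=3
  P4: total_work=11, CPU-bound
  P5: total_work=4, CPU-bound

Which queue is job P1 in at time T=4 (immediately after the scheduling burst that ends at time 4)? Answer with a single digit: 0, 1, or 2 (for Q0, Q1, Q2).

Answer: 1

Derivation:
t=0-2: P1@Q0 runs 2, rem=6, quantum used, demote→Q1. Q0=[P2,P3,P4,P5] Q1=[P1] Q2=[]
t=2-4: P2@Q0 runs 2, rem=10, I/O yield, promote→Q0. Q0=[P3,P4,P5,P2] Q1=[P1] Q2=[]
t=4-6: P3@Q0 runs 2, rem=10, quantum used, demote→Q1. Q0=[P4,P5,P2] Q1=[P1,P3] Q2=[]
t=6-8: P4@Q0 runs 2, rem=9, quantum used, demote→Q1. Q0=[P5,P2] Q1=[P1,P3,P4] Q2=[]
t=8-10: P5@Q0 runs 2, rem=2, quantum used, demote→Q1. Q0=[P2] Q1=[P1,P3,P4,P5] Q2=[]
t=10-12: P2@Q0 runs 2, rem=8, I/O yield, promote→Q0. Q0=[P2] Q1=[P1,P3,P4,P5] Q2=[]
t=12-14: P2@Q0 runs 2, rem=6, I/O yield, promote→Q0. Q0=[P2] Q1=[P1,P3,P4,P5] Q2=[]
t=14-16: P2@Q0 runs 2, rem=4, I/O yield, promote→Q0. Q0=[P2] Q1=[P1,P3,P4,P5] Q2=[]
t=16-18: P2@Q0 runs 2, rem=2, I/O yield, promote→Q0. Q0=[P2] Q1=[P1,P3,P4,P5] Q2=[]
t=18-20: P2@Q0 runs 2, rem=0, completes. Q0=[] Q1=[P1,P3,P4,P5] Q2=[]
t=20-24: P1@Q1 runs 4, rem=2, quantum used, demote→Q2. Q0=[] Q1=[P3,P4,P5] Q2=[P1]
t=24-27: P3@Q1 runs 3, rem=7, I/O yield, promote→Q0. Q0=[P3] Q1=[P4,P5] Q2=[P1]
t=27-29: P3@Q0 runs 2, rem=5, quantum used, demote→Q1. Q0=[] Q1=[P4,P5,P3] Q2=[P1]
t=29-33: P4@Q1 runs 4, rem=5, quantum used, demote→Q2. Q0=[] Q1=[P5,P3] Q2=[P1,P4]
t=33-35: P5@Q1 runs 2, rem=0, completes. Q0=[] Q1=[P3] Q2=[P1,P4]
t=35-38: P3@Q1 runs 3, rem=2, I/O yield, promote→Q0. Q0=[P3] Q1=[] Q2=[P1,P4]
t=38-40: P3@Q0 runs 2, rem=0, completes. Q0=[] Q1=[] Q2=[P1,P4]
t=40-42: P1@Q2 runs 2, rem=0, completes. Q0=[] Q1=[] Q2=[P4]
t=42-47: P4@Q2 runs 5, rem=0, completes. Q0=[] Q1=[] Q2=[]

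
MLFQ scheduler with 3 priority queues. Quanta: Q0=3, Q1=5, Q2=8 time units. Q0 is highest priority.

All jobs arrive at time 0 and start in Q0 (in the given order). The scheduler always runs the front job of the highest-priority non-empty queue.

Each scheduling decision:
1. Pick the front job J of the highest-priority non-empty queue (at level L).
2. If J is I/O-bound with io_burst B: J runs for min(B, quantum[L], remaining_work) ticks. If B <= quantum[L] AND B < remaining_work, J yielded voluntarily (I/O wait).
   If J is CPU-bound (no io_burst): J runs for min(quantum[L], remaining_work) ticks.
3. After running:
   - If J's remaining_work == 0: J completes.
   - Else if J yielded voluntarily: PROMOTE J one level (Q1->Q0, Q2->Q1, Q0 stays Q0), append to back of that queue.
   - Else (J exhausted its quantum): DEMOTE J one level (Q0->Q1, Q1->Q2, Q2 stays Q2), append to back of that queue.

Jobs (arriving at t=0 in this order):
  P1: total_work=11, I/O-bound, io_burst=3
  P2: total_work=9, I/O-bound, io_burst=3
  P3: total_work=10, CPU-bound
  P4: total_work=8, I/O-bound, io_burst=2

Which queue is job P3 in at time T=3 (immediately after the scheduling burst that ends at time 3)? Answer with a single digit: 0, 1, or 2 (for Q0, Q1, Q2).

t=0-3: P1@Q0 runs 3, rem=8, I/O yield, promote→Q0. Q0=[P2,P3,P4,P1] Q1=[] Q2=[]
t=3-6: P2@Q0 runs 3, rem=6, I/O yield, promote→Q0. Q0=[P3,P4,P1,P2] Q1=[] Q2=[]
t=6-9: P3@Q0 runs 3, rem=7, quantum used, demote→Q1. Q0=[P4,P1,P2] Q1=[P3] Q2=[]
t=9-11: P4@Q0 runs 2, rem=6, I/O yield, promote→Q0. Q0=[P1,P2,P4] Q1=[P3] Q2=[]
t=11-14: P1@Q0 runs 3, rem=5, I/O yield, promote→Q0. Q0=[P2,P4,P1] Q1=[P3] Q2=[]
t=14-17: P2@Q0 runs 3, rem=3, I/O yield, promote→Q0. Q0=[P4,P1,P2] Q1=[P3] Q2=[]
t=17-19: P4@Q0 runs 2, rem=4, I/O yield, promote→Q0. Q0=[P1,P2,P4] Q1=[P3] Q2=[]
t=19-22: P1@Q0 runs 3, rem=2, I/O yield, promote→Q0. Q0=[P2,P4,P1] Q1=[P3] Q2=[]
t=22-25: P2@Q0 runs 3, rem=0, completes. Q0=[P4,P1] Q1=[P3] Q2=[]
t=25-27: P4@Q0 runs 2, rem=2, I/O yield, promote→Q0. Q0=[P1,P4] Q1=[P3] Q2=[]
t=27-29: P1@Q0 runs 2, rem=0, completes. Q0=[P4] Q1=[P3] Q2=[]
t=29-31: P4@Q0 runs 2, rem=0, completes. Q0=[] Q1=[P3] Q2=[]
t=31-36: P3@Q1 runs 5, rem=2, quantum used, demote→Q2. Q0=[] Q1=[] Q2=[P3]
t=36-38: P3@Q2 runs 2, rem=0, completes. Q0=[] Q1=[] Q2=[]

Answer: 0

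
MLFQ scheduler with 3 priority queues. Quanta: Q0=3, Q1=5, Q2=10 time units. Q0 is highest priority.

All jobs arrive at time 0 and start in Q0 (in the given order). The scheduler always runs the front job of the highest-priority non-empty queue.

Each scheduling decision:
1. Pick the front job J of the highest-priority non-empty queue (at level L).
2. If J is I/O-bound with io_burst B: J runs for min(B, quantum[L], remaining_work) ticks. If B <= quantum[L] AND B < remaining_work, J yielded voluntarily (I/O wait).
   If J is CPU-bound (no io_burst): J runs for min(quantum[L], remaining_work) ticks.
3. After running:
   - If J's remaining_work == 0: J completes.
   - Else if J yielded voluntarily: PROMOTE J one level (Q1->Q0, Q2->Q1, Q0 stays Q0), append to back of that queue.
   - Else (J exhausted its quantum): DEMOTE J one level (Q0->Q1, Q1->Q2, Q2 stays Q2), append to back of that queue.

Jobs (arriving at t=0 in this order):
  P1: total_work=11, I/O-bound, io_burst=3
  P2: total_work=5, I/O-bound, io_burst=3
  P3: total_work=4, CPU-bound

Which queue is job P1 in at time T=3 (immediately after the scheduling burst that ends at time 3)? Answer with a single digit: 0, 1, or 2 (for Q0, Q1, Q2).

t=0-3: P1@Q0 runs 3, rem=8, I/O yield, promote→Q0. Q0=[P2,P3,P1] Q1=[] Q2=[]
t=3-6: P2@Q0 runs 3, rem=2, I/O yield, promote→Q0. Q0=[P3,P1,P2] Q1=[] Q2=[]
t=6-9: P3@Q0 runs 3, rem=1, quantum used, demote→Q1. Q0=[P1,P2] Q1=[P3] Q2=[]
t=9-12: P1@Q0 runs 3, rem=5, I/O yield, promote→Q0. Q0=[P2,P1] Q1=[P3] Q2=[]
t=12-14: P2@Q0 runs 2, rem=0, completes. Q0=[P1] Q1=[P3] Q2=[]
t=14-17: P1@Q0 runs 3, rem=2, I/O yield, promote→Q0. Q0=[P1] Q1=[P3] Q2=[]
t=17-19: P1@Q0 runs 2, rem=0, completes. Q0=[] Q1=[P3] Q2=[]
t=19-20: P3@Q1 runs 1, rem=0, completes. Q0=[] Q1=[] Q2=[]

Answer: 0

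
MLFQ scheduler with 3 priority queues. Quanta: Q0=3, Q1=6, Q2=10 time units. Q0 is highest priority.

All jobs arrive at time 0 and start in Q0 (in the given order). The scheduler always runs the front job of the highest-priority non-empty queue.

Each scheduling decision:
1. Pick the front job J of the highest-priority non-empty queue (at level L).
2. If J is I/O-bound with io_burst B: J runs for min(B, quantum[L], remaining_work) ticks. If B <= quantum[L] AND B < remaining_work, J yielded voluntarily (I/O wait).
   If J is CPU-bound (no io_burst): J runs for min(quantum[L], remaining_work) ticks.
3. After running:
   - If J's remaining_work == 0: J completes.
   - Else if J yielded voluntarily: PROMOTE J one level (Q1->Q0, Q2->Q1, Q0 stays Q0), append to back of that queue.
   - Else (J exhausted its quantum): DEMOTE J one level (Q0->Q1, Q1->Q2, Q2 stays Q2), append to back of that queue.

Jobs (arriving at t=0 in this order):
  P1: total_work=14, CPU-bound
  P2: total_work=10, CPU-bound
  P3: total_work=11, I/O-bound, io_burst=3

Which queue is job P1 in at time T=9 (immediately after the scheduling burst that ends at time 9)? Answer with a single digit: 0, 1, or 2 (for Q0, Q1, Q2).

t=0-3: P1@Q0 runs 3, rem=11, quantum used, demote→Q1. Q0=[P2,P3] Q1=[P1] Q2=[]
t=3-6: P2@Q0 runs 3, rem=7, quantum used, demote→Q1. Q0=[P3] Q1=[P1,P2] Q2=[]
t=6-9: P3@Q0 runs 3, rem=8, I/O yield, promote→Q0. Q0=[P3] Q1=[P1,P2] Q2=[]
t=9-12: P3@Q0 runs 3, rem=5, I/O yield, promote→Q0. Q0=[P3] Q1=[P1,P2] Q2=[]
t=12-15: P3@Q0 runs 3, rem=2, I/O yield, promote→Q0. Q0=[P3] Q1=[P1,P2] Q2=[]
t=15-17: P3@Q0 runs 2, rem=0, completes. Q0=[] Q1=[P1,P2] Q2=[]
t=17-23: P1@Q1 runs 6, rem=5, quantum used, demote→Q2. Q0=[] Q1=[P2] Q2=[P1]
t=23-29: P2@Q1 runs 6, rem=1, quantum used, demote→Q2. Q0=[] Q1=[] Q2=[P1,P2]
t=29-34: P1@Q2 runs 5, rem=0, completes. Q0=[] Q1=[] Q2=[P2]
t=34-35: P2@Q2 runs 1, rem=0, completes. Q0=[] Q1=[] Q2=[]

Answer: 1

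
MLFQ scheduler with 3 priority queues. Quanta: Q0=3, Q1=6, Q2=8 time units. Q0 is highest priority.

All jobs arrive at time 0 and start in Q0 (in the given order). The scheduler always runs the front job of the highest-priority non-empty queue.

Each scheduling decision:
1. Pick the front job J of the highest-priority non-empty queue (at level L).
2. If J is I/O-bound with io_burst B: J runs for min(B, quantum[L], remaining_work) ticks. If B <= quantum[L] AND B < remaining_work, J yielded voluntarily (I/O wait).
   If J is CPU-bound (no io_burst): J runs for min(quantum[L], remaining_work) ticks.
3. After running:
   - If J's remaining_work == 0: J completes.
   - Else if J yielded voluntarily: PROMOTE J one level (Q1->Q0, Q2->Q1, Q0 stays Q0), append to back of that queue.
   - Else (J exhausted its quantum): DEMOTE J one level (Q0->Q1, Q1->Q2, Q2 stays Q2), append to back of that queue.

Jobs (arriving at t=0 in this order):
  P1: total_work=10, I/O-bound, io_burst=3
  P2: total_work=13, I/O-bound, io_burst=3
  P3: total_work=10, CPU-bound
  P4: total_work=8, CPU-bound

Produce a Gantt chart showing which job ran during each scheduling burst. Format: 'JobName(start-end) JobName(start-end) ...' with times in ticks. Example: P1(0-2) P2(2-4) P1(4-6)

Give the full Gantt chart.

Answer: P1(0-3) P2(3-6) P3(6-9) P4(9-12) P1(12-15) P2(15-18) P1(18-21) P2(21-24) P1(24-25) P2(25-28) P2(28-29) P3(29-35) P4(35-40) P3(40-41)

Derivation:
t=0-3: P1@Q0 runs 3, rem=7, I/O yield, promote→Q0. Q0=[P2,P3,P4,P1] Q1=[] Q2=[]
t=3-6: P2@Q0 runs 3, rem=10, I/O yield, promote→Q0. Q0=[P3,P4,P1,P2] Q1=[] Q2=[]
t=6-9: P3@Q0 runs 3, rem=7, quantum used, demote→Q1. Q0=[P4,P1,P2] Q1=[P3] Q2=[]
t=9-12: P4@Q0 runs 3, rem=5, quantum used, demote→Q1. Q0=[P1,P2] Q1=[P3,P4] Q2=[]
t=12-15: P1@Q0 runs 3, rem=4, I/O yield, promote→Q0. Q0=[P2,P1] Q1=[P3,P4] Q2=[]
t=15-18: P2@Q0 runs 3, rem=7, I/O yield, promote→Q0. Q0=[P1,P2] Q1=[P3,P4] Q2=[]
t=18-21: P1@Q0 runs 3, rem=1, I/O yield, promote→Q0. Q0=[P2,P1] Q1=[P3,P4] Q2=[]
t=21-24: P2@Q0 runs 3, rem=4, I/O yield, promote→Q0. Q0=[P1,P2] Q1=[P3,P4] Q2=[]
t=24-25: P1@Q0 runs 1, rem=0, completes. Q0=[P2] Q1=[P3,P4] Q2=[]
t=25-28: P2@Q0 runs 3, rem=1, I/O yield, promote→Q0. Q0=[P2] Q1=[P3,P4] Q2=[]
t=28-29: P2@Q0 runs 1, rem=0, completes. Q0=[] Q1=[P3,P4] Q2=[]
t=29-35: P3@Q1 runs 6, rem=1, quantum used, demote→Q2. Q0=[] Q1=[P4] Q2=[P3]
t=35-40: P4@Q1 runs 5, rem=0, completes. Q0=[] Q1=[] Q2=[P3]
t=40-41: P3@Q2 runs 1, rem=0, completes. Q0=[] Q1=[] Q2=[]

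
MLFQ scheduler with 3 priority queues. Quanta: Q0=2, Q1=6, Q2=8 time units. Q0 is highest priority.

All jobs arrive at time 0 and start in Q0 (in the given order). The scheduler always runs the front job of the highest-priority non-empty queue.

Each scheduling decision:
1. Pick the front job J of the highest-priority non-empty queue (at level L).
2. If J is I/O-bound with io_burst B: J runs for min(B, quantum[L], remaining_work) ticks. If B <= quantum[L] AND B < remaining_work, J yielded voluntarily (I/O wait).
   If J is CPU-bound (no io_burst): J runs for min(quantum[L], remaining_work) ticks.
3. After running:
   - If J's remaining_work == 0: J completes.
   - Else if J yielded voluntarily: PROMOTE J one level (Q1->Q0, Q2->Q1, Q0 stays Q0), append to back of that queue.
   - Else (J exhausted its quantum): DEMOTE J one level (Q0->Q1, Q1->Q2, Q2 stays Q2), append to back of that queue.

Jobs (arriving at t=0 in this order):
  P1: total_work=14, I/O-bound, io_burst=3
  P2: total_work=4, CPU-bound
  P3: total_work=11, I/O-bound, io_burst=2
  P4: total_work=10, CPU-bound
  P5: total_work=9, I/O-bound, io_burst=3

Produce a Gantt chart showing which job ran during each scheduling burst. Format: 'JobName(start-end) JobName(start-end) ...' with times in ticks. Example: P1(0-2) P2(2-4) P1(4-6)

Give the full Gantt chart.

t=0-2: P1@Q0 runs 2, rem=12, quantum used, demote→Q1. Q0=[P2,P3,P4,P5] Q1=[P1] Q2=[]
t=2-4: P2@Q0 runs 2, rem=2, quantum used, demote→Q1. Q0=[P3,P4,P5] Q1=[P1,P2] Q2=[]
t=4-6: P3@Q0 runs 2, rem=9, I/O yield, promote→Q0. Q0=[P4,P5,P3] Q1=[P1,P2] Q2=[]
t=6-8: P4@Q0 runs 2, rem=8, quantum used, demote→Q1. Q0=[P5,P3] Q1=[P1,P2,P4] Q2=[]
t=8-10: P5@Q0 runs 2, rem=7, quantum used, demote→Q1. Q0=[P3] Q1=[P1,P2,P4,P5] Q2=[]
t=10-12: P3@Q0 runs 2, rem=7, I/O yield, promote→Q0. Q0=[P3] Q1=[P1,P2,P4,P5] Q2=[]
t=12-14: P3@Q0 runs 2, rem=5, I/O yield, promote→Q0. Q0=[P3] Q1=[P1,P2,P4,P5] Q2=[]
t=14-16: P3@Q0 runs 2, rem=3, I/O yield, promote→Q0. Q0=[P3] Q1=[P1,P2,P4,P5] Q2=[]
t=16-18: P3@Q0 runs 2, rem=1, I/O yield, promote→Q0. Q0=[P3] Q1=[P1,P2,P4,P5] Q2=[]
t=18-19: P3@Q0 runs 1, rem=0, completes. Q0=[] Q1=[P1,P2,P4,P5] Q2=[]
t=19-22: P1@Q1 runs 3, rem=9, I/O yield, promote→Q0. Q0=[P1] Q1=[P2,P4,P5] Q2=[]
t=22-24: P1@Q0 runs 2, rem=7, quantum used, demote→Q1. Q0=[] Q1=[P2,P4,P5,P1] Q2=[]
t=24-26: P2@Q1 runs 2, rem=0, completes. Q0=[] Q1=[P4,P5,P1] Q2=[]
t=26-32: P4@Q1 runs 6, rem=2, quantum used, demote→Q2. Q0=[] Q1=[P5,P1] Q2=[P4]
t=32-35: P5@Q1 runs 3, rem=4, I/O yield, promote→Q0. Q0=[P5] Q1=[P1] Q2=[P4]
t=35-37: P5@Q0 runs 2, rem=2, quantum used, demote→Q1. Q0=[] Q1=[P1,P5] Q2=[P4]
t=37-40: P1@Q1 runs 3, rem=4, I/O yield, promote→Q0. Q0=[P1] Q1=[P5] Q2=[P4]
t=40-42: P1@Q0 runs 2, rem=2, quantum used, demote→Q1. Q0=[] Q1=[P5,P1] Q2=[P4]
t=42-44: P5@Q1 runs 2, rem=0, completes. Q0=[] Q1=[P1] Q2=[P4]
t=44-46: P1@Q1 runs 2, rem=0, completes. Q0=[] Q1=[] Q2=[P4]
t=46-48: P4@Q2 runs 2, rem=0, completes. Q0=[] Q1=[] Q2=[]

Answer: P1(0-2) P2(2-4) P3(4-6) P4(6-8) P5(8-10) P3(10-12) P3(12-14) P3(14-16) P3(16-18) P3(18-19) P1(19-22) P1(22-24) P2(24-26) P4(26-32) P5(32-35) P5(35-37) P1(37-40) P1(40-42) P5(42-44) P1(44-46) P4(46-48)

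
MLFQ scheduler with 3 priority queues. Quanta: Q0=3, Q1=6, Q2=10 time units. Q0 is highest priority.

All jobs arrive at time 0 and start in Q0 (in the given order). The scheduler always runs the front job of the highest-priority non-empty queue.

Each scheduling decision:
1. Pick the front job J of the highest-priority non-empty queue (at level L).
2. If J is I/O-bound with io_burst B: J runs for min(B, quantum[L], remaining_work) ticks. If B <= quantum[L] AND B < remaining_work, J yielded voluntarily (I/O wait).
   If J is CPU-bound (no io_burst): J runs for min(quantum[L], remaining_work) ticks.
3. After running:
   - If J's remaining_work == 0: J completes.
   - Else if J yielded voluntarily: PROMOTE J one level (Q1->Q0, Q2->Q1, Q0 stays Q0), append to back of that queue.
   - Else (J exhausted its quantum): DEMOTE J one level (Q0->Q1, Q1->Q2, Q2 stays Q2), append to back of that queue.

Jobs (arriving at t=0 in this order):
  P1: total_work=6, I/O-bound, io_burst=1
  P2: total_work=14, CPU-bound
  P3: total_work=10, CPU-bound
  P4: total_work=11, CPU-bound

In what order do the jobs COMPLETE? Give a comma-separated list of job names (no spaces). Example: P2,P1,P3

Answer: P1,P2,P3,P4

Derivation:
t=0-1: P1@Q0 runs 1, rem=5, I/O yield, promote→Q0. Q0=[P2,P3,P4,P1] Q1=[] Q2=[]
t=1-4: P2@Q0 runs 3, rem=11, quantum used, demote→Q1. Q0=[P3,P4,P1] Q1=[P2] Q2=[]
t=4-7: P3@Q0 runs 3, rem=7, quantum used, demote→Q1. Q0=[P4,P1] Q1=[P2,P3] Q2=[]
t=7-10: P4@Q0 runs 3, rem=8, quantum used, demote→Q1. Q0=[P1] Q1=[P2,P3,P4] Q2=[]
t=10-11: P1@Q0 runs 1, rem=4, I/O yield, promote→Q0. Q0=[P1] Q1=[P2,P3,P4] Q2=[]
t=11-12: P1@Q0 runs 1, rem=3, I/O yield, promote→Q0. Q0=[P1] Q1=[P2,P3,P4] Q2=[]
t=12-13: P1@Q0 runs 1, rem=2, I/O yield, promote→Q0. Q0=[P1] Q1=[P2,P3,P4] Q2=[]
t=13-14: P1@Q0 runs 1, rem=1, I/O yield, promote→Q0. Q0=[P1] Q1=[P2,P3,P4] Q2=[]
t=14-15: P1@Q0 runs 1, rem=0, completes. Q0=[] Q1=[P2,P3,P4] Q2=[]
t=15-21: P2@Q1 runs 6, rem=5, quantum used, demote→Q2. Q0=[] Q1=[P3,P4] Q2=[P2]
t=21-27: P3@Q1 runs 6, rem=1, quantum used, demote→Q2. Q0=[] Q1=[P4] Q2=[P2,P3]
t=27-33: P4@Q1 runs 6, rem=2, quantum used, demote→Q2. Q0=[] Q1=[] Q2=[P2,P3,P4]
t=33-38: P2@Q2 runs 5, rem=0, completes. Q0=[] Q1=[] Q2=[P3,P4]
t=38-39: P3@Q2 runs 1, rem=0, completes. Q0=[] Q1=[] Q2=[P4]
t=39-41: P4@Q2 runs 2, rem=0, completes. Q0=[] Q1=[] Q2=[]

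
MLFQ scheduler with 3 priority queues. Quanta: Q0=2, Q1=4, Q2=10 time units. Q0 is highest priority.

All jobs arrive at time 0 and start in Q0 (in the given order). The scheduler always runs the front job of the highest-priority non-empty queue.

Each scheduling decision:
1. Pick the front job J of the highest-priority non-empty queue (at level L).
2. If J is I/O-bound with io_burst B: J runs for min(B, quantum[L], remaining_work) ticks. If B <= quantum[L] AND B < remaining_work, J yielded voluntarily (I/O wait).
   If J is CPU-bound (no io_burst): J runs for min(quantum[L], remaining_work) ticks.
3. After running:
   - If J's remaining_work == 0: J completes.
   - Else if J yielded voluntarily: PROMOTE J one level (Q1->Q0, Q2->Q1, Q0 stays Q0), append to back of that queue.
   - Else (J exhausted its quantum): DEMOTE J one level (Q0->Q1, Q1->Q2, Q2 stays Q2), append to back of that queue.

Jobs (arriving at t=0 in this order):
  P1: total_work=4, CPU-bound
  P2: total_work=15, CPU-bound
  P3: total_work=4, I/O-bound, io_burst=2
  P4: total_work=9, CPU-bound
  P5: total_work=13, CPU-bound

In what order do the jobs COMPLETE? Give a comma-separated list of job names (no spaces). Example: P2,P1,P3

t=0-2: P1@Q0 runs 2, rem=2, quantum used, demote→Q1. Q0=[P2,P3,P4,P5] Q1=[P1] Q2=[]
t=2-4: P2@Q0 runs 2, rem=13, quantum used, demote→Q1. Q0=[P3,P4,P5] Q1=[P1,P2] Q2=[]
t=4-6: P3@Q0 runs 2, rem=2, I/O yield, promote→Q0. Q0=[P4,P5,P3] Q1=[P1,P2] Q2=[]
t=6-8: P4@Q0 runs 2, rem=7, quantum used, demote→Q1. Q0=[P5,P3] Q1=[P1,P2,P4] Q2=[]
t=8-10: P5@Q0 runs 2, rem=11, quantum used, demote→Q1. Q0=[P3] Q1=[P1,P2,P4,P5] Q2=[]
t=10-12: P3@Q0 runs 2, rem=0, completes. Q0=[] Q1=[P1,P2,P4,P5] Q2=[]
t=12-14: P1@Q1 runs 2, rem=0, completes. Q0=[] Q1=[P2,P4,P5] Q2=[]
t=14-18: P2@Q1 runs 4, rem=9, quantum used, demote→Q2. Q0=[] Q1=[P4,P5] Q2=[P2]
t=18-22: P4@Q1 runs 4, rem=3, quantum used, demote→Q2. Q0=[] Q1=[P5] Q2=[P2,P4]
t=22-26: P5@Q1 runs 4, rem=7, quantum used, demote→Q2. Q0=[] Q1=[] Q2=[P2,P4,P5]
t=26-35: P2@Q2 runs 9, rem=0, completes. Q0=[] Q1=[] Q2=[P4,P5]
t=35-38: P4@Q2 runs 3, rem=0, completes. Q0=[] Q1=[] Q2=[P5]
t=38-45: P5@Q2 runs 7, rem=0, completes. Q0=[] Q1=[] Q2=[]

Answer: P3,P1,P2,P4,P5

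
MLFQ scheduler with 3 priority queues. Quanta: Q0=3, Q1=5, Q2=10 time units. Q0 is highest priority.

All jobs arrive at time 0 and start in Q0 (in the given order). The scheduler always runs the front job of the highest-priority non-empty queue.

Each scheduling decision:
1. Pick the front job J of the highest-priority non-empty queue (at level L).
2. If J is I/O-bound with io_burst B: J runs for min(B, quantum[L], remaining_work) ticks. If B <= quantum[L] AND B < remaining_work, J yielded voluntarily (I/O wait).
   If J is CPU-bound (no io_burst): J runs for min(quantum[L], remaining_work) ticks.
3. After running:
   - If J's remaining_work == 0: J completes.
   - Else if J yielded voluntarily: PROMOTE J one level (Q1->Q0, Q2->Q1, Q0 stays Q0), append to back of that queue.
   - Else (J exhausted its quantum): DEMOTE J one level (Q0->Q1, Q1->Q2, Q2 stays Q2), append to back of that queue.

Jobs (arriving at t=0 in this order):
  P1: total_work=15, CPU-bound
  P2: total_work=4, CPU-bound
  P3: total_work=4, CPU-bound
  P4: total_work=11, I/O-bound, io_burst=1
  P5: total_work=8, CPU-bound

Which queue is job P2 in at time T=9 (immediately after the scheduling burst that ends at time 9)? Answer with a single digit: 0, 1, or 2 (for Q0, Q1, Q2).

Answer: 1

Derivation:
t=0-3: P1@Q0 runs 3, rem=12, quantum used, demote→Q1. Q0=[P2,P3,P4,P5] Q1=[P1] Q2=[]
t=3-6: P2@Q0 runs 3, rem=1, quantum used, demote→Q1. Q0=[P3,P4,P5] Q1=[P1,P2] Q2=[]
t=6-9: P3@Q0 runs 3, rem=1, quantum used, demote→Q1. Q0=[P4,P5] Q1=[P1,P2,P3] Q2=[]
t=9-10: P4@Q0 runs 1, rem=10, I/O yield, promote→Q0. Q0=[P5,P4] Q1=[P1,P2,P3] Q2=[]
t=10-13: P5@Q0 runs 3, rem=5, quantum used, demote→Q1. Q0=[P4] Q1=[P1,P2,P3,P5] Q2=[]
t=13-14: P4@Q0 runs 1, rem=9, I/O yield, promote→Q0. Q0=[P4] Q1=[P1,P2,P3,P5] Q2=[]
t=14-15: P4@Q0 runs 1, rem=8, I/O yield, promote→Q0. Q0=[P4] Q1=[P1,P2,P3,P5] Q2=[]
t=15-16: P4@Q0 runs 1, rem=7, I/O yield, promote→Q0. Q0=[P4] Q1=[P1,P2,P3,P5] Q2=[]
t=16-17: P4@Q0 runs 1, rem=6, I/O yield, promote→Q0. Q0=[P4] Q1=[P1,P2,P3,P5] Q2=[]
t=17-18: P4@Q0 runs 1, rem=5, I/O yield, promote→Q0. Q0=[P4] Q1=[P1,P2,P3,P5] Q2=[]
t=18-19: P4@Q0 runs 1, rem=4, I/O yield, promote→Q0. Q0=[P4] Q1=[P1,P2,P3,P5] Q2=[]
t=19-20: P4@Q0 runs 1, rem=3, I/O yield, promote→Q0. Q0=[P4] Q1=[P1,P2,P3,P5] Q2=[]
t=20-21: P4@Q0 runs 1, rem=2, I/O yield, promote→Q0. Q0=[P4] Q1=[P1,P2,P3,P5] Q2=[]
t=21-22: P4@Q0 runs 1, rem=1, I/O yield, promote→Q0. Q0=[P4] Q1=[P1,P2,P3,P5] Q2=[]
t=22-23: P4@Q0 runs 1, rem=0, completes. Q0=[] Q1=[P1,P2,P3,P5] Q2=[]
t=23-28: P1@Q1 runs 5, rem=7, quantum used, demote→Q2. Q0=[] Q1=[P2,P3,P5] Q2=[P1]
t=28-29: P2@Q1 runs 1, rem=0, completes. Q0=[] Q1=[P3,P5] Q2=[P1]
t=29-30: P3@Q1 runs 1, rem=0, completes. Q0=[] Q1=[P5] Q2=[P1]
t=30-35: P5@Q1 runs 5, rem=0, completes. Q0=[] Q1=[] Q2=[P1]
t=35-42: P1@Q2 runs 7, rem=0, completes. Q0=[] Q1=[] Q2=[]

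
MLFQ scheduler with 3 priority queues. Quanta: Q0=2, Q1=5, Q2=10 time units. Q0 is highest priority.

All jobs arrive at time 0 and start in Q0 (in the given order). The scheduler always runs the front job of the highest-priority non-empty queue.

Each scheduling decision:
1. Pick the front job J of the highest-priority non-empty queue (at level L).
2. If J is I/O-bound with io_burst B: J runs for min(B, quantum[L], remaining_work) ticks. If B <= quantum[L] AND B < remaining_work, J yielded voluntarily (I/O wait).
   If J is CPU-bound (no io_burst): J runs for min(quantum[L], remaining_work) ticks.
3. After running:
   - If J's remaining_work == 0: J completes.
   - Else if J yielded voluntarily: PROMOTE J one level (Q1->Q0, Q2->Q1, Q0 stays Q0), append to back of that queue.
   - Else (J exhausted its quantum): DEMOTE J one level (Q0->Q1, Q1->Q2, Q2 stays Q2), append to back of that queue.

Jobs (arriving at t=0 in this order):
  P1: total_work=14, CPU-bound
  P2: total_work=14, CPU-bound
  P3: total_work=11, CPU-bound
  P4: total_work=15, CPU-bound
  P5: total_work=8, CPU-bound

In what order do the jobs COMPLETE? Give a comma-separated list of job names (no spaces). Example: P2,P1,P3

Answer: P1,P2,P3,P4,P5

Derivation:
t=0-2: P1@Q0 runs 2, rem=12, quantum used, demote→Q1. Q0=[P2,P3,P4,P5] Q1=[P1] Q2=[]
t=2-4: P2@Q0 runs 2, rem=12, quantum used, demote→Q1. Q0=[P3,P4,P5] Q1=[P1,P2] Q2=[]
t=4-6: P3@Q0 runs 2, rem=9, quantum used, demote→Q1. Q0=[P4,P5] Q1=[P1,P2,P3] Q2=[]
t=6-8: P4@Q0 runs 2, rem=13, quantum used, demote→Q1. Q0=[P5] Q1=[P1,P2,P3,P4] Q2=[]
t=8-10: P5@Q0 runs 2, rem=6, quantum used, demote→Q1. Q0=[] Q1=[P1,P2,P3,P4,P5] Q2=[]
t=10-15: P1@Q1 runs 5, rem=7, quantum used, demote→Q2. Q0=[] Q1=[P2,P3,P4,P5] Q2=[P1]
t=15-20: P2@Q1 runs 5, rem=7, quantum used, demote→Q2. Q0=[] Q1=[P3,P4,P5] Q2=[P1,P2]
t=20-25: P3@Q1 runs 5, rem=4, quantum used, demote→Q2. Q0=[] Q1=[P4,P5] Q2=[P1,P2,P3]
t=25-30: P4@Q1 runs 5, rem=8, quantum used, demote→Q2. Q0=[] Q1=[P5] Q2=[P1,P2,P3,P4]
t=30-35: P5@Q1 runs 5, rem=1, quantum used, demote→Q2. Q0=[] Q1=[] Q2=[P1,P2,P3,P4,P5]
t=35-42: P1@Q2 runs 7, rem=0, completes. Q0=[] Q1=[] Q2=[P2,P3,P4,P5]
t=42-49: P2@Q2 runs 7, rem=0, completes. Q0=[] Q1=[] Q2=[P3,P4,P5]
t=49-53: P3@Q2 runs 4, rem=0, completes. Q0=[] Q1=[] Q2=[P4,P5]
t=53-61: P4@Q2 runs 8, rem=0, completes. Q0=[] Q1=[] Q2=[P5]
t=61-62: P5@Q2 runs 1, rem=0, completes. Q0=[] Q1=[] Q2=[]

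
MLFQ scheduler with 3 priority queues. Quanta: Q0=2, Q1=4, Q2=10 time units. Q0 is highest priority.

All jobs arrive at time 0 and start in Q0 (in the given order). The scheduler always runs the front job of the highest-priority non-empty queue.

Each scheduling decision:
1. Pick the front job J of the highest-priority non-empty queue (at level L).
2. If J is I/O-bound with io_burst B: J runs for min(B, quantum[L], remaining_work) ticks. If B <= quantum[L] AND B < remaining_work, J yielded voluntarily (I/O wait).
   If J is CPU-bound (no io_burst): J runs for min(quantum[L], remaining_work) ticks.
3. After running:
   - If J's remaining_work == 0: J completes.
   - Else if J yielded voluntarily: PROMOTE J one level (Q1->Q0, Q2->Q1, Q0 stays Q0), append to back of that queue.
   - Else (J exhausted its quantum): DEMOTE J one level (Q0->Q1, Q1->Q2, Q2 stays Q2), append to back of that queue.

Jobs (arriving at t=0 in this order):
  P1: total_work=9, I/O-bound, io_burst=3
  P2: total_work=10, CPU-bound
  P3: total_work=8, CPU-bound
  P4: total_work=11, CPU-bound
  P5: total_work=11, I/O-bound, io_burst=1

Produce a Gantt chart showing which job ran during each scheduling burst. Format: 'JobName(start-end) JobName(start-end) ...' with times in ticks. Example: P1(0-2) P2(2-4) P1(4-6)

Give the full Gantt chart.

Answer: P1(0-2) P2(2-4) P3(4-6) P4(6-8) P5(8-9) P5(9-10) P5(10-11) P5(11-12) P5(12-13) P5(13-14) P5(14-15) P5(15-16) P5(16-17) P5(17-18) P5(18-19) P1(19-22) P1(22-24) P2(24-28) P3(28-32) P4(32-36) P1(36-38) P2(38-42) P3(42-44) P4(44-49)

Derivation:
t=0-2: P1@Q0 runs 2, rem=7, quantum used, demote→Q1. Q0=[P2,P3,P4,P5] Q1=[P1] Q2=[]
t=2-4: P2@Q0 runs 2, rem=8, quantum used, demote→Q1. Q0=[P3,P4,P5] Q1=[P1,P2] Q2=[]
t=4-6: P3@Q0 runs 2, rem=6, quantum used, demote→Q1. Q0=[P4,P5] Q1=[P1,P2,P3] Q2=[]
t=6-8: P4@Q0 runs 2, rem=9, quantum used, demote→Q1. Q0=[P5] Q1=[P1,P2,P3,P4] Q2=[]
t=8-9: P5@Q0 runs 1, rem=10, I/O yield, promote→Q0. Q0=[P5] Q1=[P1,P2,P3,P4] Q2=[]
t=9-10: P5@Q0 runs 1, rem=9, I/O yield, promote→Q0. Q0=[P5] Q1=[P1,P2,P3,P4] Q2=[]
t=10-11: P5@Q0 runs 1, rem=8, I/O yield, promote→Q0. Q0=[P5] Q1=[P1,P2,P3,P4] Q2=[]
t=11-12: P5@Q0 runs 1, rem=7, I/O yield, promote→Q0. Q0=[P5] Q1=[P1,P2,P3,P4] Q2=[]
t=12-13: P5@Q0 runs 1, rem=6, I/O yield, promote→Q0. Q0=[P5] Q1=[P1,P2,P3,P4] Q2=[]
t=13-14: P5@Q0 runs 1, rem=5, I/O yield, promote→Q0. Q0=[P5] Q1=[P1,P2,P3,P4] Q2=[]
t=14-15: P5@Q0 runs 1, rem=4, I/O yield, promote→Q0. Q0=[P5] Q1=[P1,P2,P3,P4] Q2=[]
t=15-16: P5@Q0 runs 1, rem=3, I/O yield, promote→Q0. Q0=[P5] Q1=[P1,P2,P3,P4] Q2=[]
t=16-17: P5@Q0 runs 1, rem=2, I/O yield, promote→Q0. Q0=[P5] Q1=[P1,P2,P3,P4] Q2=[]
t=17-18: P5@Q0 runs 1, rem=1, I/O yield, promote→Q0. Q0=[P5] Q1=[P1,P2,P3,P4] Q2=[]
t=18-19: P5@Q0 runs 1, rem=0, completes. Q0=[] Q1=[P1,P2,P3,P4] Q2=[]
t=19-22: P1@Q1 runs 3, rem=4, I/O yield, promote→Q0. Q0=[P1] Q1=[P2,P3,P4] Q2=[]
t=22-24: P1@Q0 runs 2, rem=2, quantum used, demote→Q1. Q0=[] Q1=[P2,P3,P4,P1] Q2=[]
t=24-28: P2@Q1 runs 4, rem=4, quantum used, demote→Q2. Q0=[] Q1=[P3,P4,P1] Q2=[P2]
t=28-32: P3@Q1 runs 4, rem=2, quantum used, demote→Q2. Q0=[] Q1=[P4,P1] Q2=[P2,P3]
t=32-36: P4@Q1 runs 4, rem=5, quantum used, demote→Q2. Q0=[] Q1=[P1] Q2=[P2,P3,P4]
t=36-38: P1@Q1 runs 2, rem=0, completes. Q0=[] Q1=[] Q2=[P2,P3,P4]
t=38-42: P2@Q2 runs 4, rem=0, completes. Q0=[] Q1=[] Q2=[P3,P4]
t=42-44: P3@Q2 runs 2, rem=0, completes. Q0=[] Q1=[] Q2=[P4]
t=44-49: P4@Q2 runs 5, rem=0, completes. Q0=[] Q1=[] Q2=[]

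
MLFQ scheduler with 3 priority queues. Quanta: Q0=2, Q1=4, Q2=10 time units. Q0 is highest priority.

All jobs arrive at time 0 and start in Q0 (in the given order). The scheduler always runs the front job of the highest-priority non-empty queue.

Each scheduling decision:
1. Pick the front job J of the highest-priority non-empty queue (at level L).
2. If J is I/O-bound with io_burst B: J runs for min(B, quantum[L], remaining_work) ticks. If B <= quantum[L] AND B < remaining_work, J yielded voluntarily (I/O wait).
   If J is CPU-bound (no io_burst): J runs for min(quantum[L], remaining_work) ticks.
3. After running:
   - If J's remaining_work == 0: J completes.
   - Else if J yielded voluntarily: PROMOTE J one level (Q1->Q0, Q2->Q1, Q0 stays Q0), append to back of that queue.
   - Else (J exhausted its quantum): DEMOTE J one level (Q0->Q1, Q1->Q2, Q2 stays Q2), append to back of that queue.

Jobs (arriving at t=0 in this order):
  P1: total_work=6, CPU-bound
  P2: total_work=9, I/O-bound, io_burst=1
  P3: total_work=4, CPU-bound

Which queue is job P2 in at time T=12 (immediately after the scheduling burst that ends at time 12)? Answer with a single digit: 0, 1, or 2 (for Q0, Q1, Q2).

t=0-2: P1@Q0 runs 2, rem=4, quantum used, demote→Q1. Q0=[P2,P3] Q1=[P1] Q2=[]
t=2-3: P2@Q0 runs 1, rem=8, I/O yield, promote→Q0. Q0=[P3,P2] Q1=[P1] Q2=[]
t=3-5: P3@Q0 runs 2, rem=2, quantum used, demote→Q1. Q0=[P2] Q1=[P1,P3] Q2=[]
t=5-6: P2@Q0 runs 1, rem=7, I/O yield, promote→Q0. Q0=[P2] Q1=[P1,P3] Q2=[]
t=6-7: P2@Q0 runs 1, rem=6, I/O yield, promote→Q0. Q0=[P2] Q1=[P1,P3] Q2=[]
t=7-8: P2@Q0 runs 1, rem=5, I/O yield, promote→Q0. Q0=[P2] Q1=[P1,P3] Q2=[]
t=8-9: P2@Q0 runs 1, rem=4, I/O yield, promote→Q0. Q0=[P2] Q1=[P1,P3] Q2=[]
t=9-10: P2@Q0 runs 1, rem=3, I/O yield, promote→Q0. Q0=[P2] Q1=[P1,P3] Q2=[]
t=10-11: P2@Q0 runs 1, rem=2, I/O yield, promote→Q0. Q0=[P2] Q1=[P1,P3] Q2=[]
t=11-12: P2@Q0 runs 1, rem=1, I/O yield, promote→Q0. Q0=[P2] Q1=[P1,P3] Q2=[]
t=12-13: P2@Q0 runs 1, rem=0, completes. Q0=[] Q1=[P1,P3] Q2=[]
t=13-17: P1@Q1 runs 4, rem=0, completes. Q0=[] Q1=[P3] Q2=[]
t=17-19: P3@Q1 runs 2, rem=0, completes. Q0=[] Q1=[] Q2=[]

Answer: 0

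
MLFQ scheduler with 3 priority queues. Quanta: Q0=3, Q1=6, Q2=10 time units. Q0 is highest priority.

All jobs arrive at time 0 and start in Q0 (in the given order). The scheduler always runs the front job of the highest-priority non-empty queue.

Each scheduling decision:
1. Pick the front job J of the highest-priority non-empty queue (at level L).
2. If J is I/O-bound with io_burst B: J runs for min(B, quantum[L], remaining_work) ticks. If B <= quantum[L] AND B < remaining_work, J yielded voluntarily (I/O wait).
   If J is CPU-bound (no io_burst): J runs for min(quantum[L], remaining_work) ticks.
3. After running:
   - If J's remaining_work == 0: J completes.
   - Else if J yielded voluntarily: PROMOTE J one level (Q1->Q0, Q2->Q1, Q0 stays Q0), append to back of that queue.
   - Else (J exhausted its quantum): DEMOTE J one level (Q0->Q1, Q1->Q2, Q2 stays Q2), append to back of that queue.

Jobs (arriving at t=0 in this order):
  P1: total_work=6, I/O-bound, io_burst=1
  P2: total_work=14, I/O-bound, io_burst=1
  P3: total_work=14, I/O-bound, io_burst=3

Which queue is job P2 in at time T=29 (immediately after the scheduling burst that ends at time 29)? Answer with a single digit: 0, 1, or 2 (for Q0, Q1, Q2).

t=0-1: P1@Q0 runs 1, rem=5, I/O yield, promote→Q0. Q0=[P2,P3,P1] Q1=[] Q2=[]
t=1-2: P2@Q0 runs 1, rem=13, I/O yield, promote→Q0. Q0=[P3,P1,P2] Q1=[] Q2=[]
t=2-5: P3@Q0 runs 3, rem=11, I/O yield, promote→Q0. Q0=[P1,P2,P3] Q1=[] Q2=[]
t=5-6: P1@Q0 runs 1, rem=4, I/O yield, promote→Q0. Q0=[P2,P3,P1] Q1=[] Q2=[]
t=6-7: P2@Q0 runs 1, rem=12, I/O yield, promote→Q0. Q0=[P3,P1,P2] Q1=[] Q2=[]
t=7-10: P3@Q0 runs 3, rem=8, I/O yield, promote→Q0. Q0=[P1,P2,P3] Q1=[] Q2=[]
t=10-11: P1@Q0 runs 1, rem=3, I/O yield, promote→Q0. Q0=[P2,P3,P1] Q1=[] Q2=[]
t=11-12: P2@Q0 runs 1, rem=11, I/O yield, promote→Q0. Q0=[P3,P1,P2] Q1=[] Q2=[]
t=12-15: P3@Q0 runs 3, rem=5, I/O yield, promote→Q0. Q0=[P1,P2,P3] Q1=[] Q2=[]
t=15-16: P1@Q0 runs 1, rem=2, I/O yield, promote→Q0. Q0=[P2,P3,P1] Q1=[] Q2=[]
t=16-17: P2@Q0 runs 1, rem=10, I/O yield, promote→Q0. Q0=[P3,P1,P2] Q1=[] Q2=[]
t=17-20: P3@Q0 runs 3, rem=2, I/O yield, promote→Q0. Q0=[P1,P2,P3] Q1=[] Q2=[]
t=20-21: P1@Q0 runs 1, rem=1, I/O yield, promote→Q0. Q0=[P2,P3,P1] Q1=[] Q2=[]
t=21-22: P2@Q0 runs 1, rem=9, I/O yield, promote→Q0. Q0=[P3,P1,P2] Q1=[] Q2=[]
t=22-24: P3@Q0 runs 2, rem=0, completes. Q0=[P1,P2] Q1=[] Q2=[]
t=24-25: P1@Q0 runs 1, rem=0, completes. Q0=[P2] Q1=[] Q2=[]
t=25-26: P2@Q0 runs 1, rem=8, I/O yield, promote→Q0. Q0=[P2] Q1=[] Q2=[]
t=26-27: P2@Q0 runs 1, rem=7, I/O yield, promote→Q0. Q0=[P2] Q1=[] Q2=[]
t=27-28: P2@Q0 runs 1, rem=6, I/O yield, promote→Q0. Q0=[P2] Q1=[] Q2=[]
t=28-29: P2@Q0 runs 1, rem=5, I/O yield, promote→Q0. Q0=[P2] Q1=[] Q2=[]
t=29-30: P2@Q0 runs 1, rem=4, I/O yield, promote→Q0. Q0=[P2] Q1=[] Q2=[]
t=30-31: P2@Q0 runs 1, rem=3, I/O yield, promote→Q0. Q0=[P2] Q1=[] Q2=[]
t=31-32: P2@Q0 runs 1, rem=2, I/O yield, promote→Q0. Q0=[P2] Q1=[] Q2=[]
t=32-33: P2@Q0 runs 1, rem=1, I/O yield, promote→Q0. Q0=[P2] Q1=[] Q2=[]
t=33-34: P2@Q0 runs 1, rem=0, completes. Q0=[] Q1=[] Q2=[]

Answer: 0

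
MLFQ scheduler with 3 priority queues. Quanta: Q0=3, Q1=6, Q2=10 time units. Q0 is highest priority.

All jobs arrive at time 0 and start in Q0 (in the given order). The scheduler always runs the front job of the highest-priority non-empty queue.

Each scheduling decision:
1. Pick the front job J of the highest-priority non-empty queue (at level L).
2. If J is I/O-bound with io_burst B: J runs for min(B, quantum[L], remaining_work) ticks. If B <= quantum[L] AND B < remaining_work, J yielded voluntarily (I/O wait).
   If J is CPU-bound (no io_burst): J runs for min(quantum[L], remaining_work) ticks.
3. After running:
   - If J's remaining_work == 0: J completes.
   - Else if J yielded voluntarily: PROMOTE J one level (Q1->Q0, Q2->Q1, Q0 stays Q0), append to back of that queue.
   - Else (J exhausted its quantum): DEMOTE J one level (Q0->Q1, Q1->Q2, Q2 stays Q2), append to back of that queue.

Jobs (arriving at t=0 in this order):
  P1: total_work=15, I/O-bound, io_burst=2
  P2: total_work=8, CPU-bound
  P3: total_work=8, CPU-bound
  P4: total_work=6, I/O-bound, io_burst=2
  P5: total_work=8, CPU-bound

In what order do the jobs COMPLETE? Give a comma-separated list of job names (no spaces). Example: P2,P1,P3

Answer: P4,P1,P2,P3,P5

Derivation:
t=0-2: P1@Q0 runs 2, rem=13, I/O yield, promote→Q0. Q0=[P2,P3,P4,P5,P1] Q1=[] Q2=[]
t=2-5: P2@Q0 runs 3, rem=5, quantum used, demote→Q1. Q0=[P3,P4,P5,P1] Q1=[P2] Q2=[]
t=5-8: P3@Q0 runs 3, rem=5, quantum used, demote→Q1. Q0=[P4,P5,P1] Q1=[P2,P3] Q2=[]
t=8-10: P4@Q0 runs 2, rem=4, I/O yield, promote→Q0. Q0=[P5,P1,P4] Q1=[P2,P3] Q2=[]
t=10-13: P5@Q0 runs 3, rem=5, quantum used, demote→Q1. Q0=[P1,P4] Q1=[P2,P3,P5] Q2=[]
t=13-15: P1@Q0 runs 2, rem=11, I/O yield, promote→Q0. Q0=[P4,P1] Q1=[P2,P3,P5] Q2=[]
t=15-17: P4@Q0 runs 2, rem=2, I/O yield, promote→Q0. Q0=[P1,P4] Q1=[P2,P3,P5] Q2=[]
t=17-19: P1@Q0 runs 2, rem=9, I/O yield, promote→Q0. Q0=[P4,P1] Q1=[P2,P3,P5] Q2=[]
t=19-21: P4@Q0 runs 2, rem=0, completes. Q0=[P1] Q1=[P2,P3,P5] Q2=[]
t=21-23: P1@Q0 runs 2, rem=7, I/O yield, promote→Q0. Q0=[P1] Q1=[P2,P3,P5] Q2=[]
t=23-25: P1@Q0 runs 2, rem=5, I/O yield, promote→Q0. Q0=[P1] Q1=[P2,P3,P5] Q2=[]
t=25-27: P1@Q0 runs 2, rem=3, I/O yield, promote→Q0. Q0=[P1] Q1=[P2,P3,P5] Q2=[]
t=27-29: P1@Q0 runs 2, rem=1, I/O yield, promote→Q0. Q0=[P1] Q1=[P2,P3,P5] Q2=[]
t=29-30: P1@Q0 runs 1, rem=0, completes. Q0=[] Q1=[P2,P3,P5] Q2=[]
t=30-35: P2@Q1 runs 5, rem=0, completes. Q0=[] Q1=[P3,P5] Q2=[]
t=35-40: P3@Q1 runs 5, rem=0, completes. Q0=[] Q1=[P5] Q2=[]
t=40-45: P5@Q1 runs 5, rem=0, completes. Q0=[] Q1=[] Q2=[]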